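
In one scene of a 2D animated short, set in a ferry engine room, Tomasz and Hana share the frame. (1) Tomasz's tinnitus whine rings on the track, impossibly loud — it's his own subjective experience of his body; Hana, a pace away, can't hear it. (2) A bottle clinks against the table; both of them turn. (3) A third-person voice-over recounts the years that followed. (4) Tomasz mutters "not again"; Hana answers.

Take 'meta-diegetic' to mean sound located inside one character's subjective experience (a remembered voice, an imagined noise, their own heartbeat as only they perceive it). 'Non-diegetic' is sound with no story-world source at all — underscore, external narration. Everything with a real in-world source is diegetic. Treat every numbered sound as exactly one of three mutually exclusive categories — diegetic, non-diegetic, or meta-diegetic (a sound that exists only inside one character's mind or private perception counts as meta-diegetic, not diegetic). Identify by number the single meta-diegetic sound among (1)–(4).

1

Sound (1): point-of-audition from inside Tomasz's body; not a sound in the room, so meta-diegetic.
(2) is diegetic: a bottle is a real object/event in the scene's world.
Sound (3): external voice-over — not a character, not heard by anyone in the scene, so non-diegetic.
(4) is diegetic: spoken by a character present in the story world.
Only (1) is meta-diegetic.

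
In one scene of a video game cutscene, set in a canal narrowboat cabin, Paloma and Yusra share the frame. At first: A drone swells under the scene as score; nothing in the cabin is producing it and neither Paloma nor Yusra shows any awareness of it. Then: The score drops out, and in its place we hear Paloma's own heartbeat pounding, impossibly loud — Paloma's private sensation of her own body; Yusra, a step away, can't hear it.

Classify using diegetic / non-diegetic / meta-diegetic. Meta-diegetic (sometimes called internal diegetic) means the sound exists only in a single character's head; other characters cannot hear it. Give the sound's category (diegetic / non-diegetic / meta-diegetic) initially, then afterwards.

non-diegetic, meta-diegetic

Initially: underscore with no in-world source, inaudible to the characters → non-diegetic.
Afterwards: the body sound is Paloma's subjective perception alone — Yusra can't hear it → meta-diegetic.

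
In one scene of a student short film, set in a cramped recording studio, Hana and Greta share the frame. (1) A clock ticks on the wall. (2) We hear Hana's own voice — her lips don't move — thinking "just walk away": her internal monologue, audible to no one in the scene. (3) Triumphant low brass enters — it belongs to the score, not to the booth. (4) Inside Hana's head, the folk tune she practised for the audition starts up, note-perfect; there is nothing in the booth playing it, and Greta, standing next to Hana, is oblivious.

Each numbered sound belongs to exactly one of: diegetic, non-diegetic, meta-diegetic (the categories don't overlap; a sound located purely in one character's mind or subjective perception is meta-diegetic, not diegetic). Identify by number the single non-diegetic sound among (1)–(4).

(1) the sound comes from a clock physically present in the location → diegetic.
(2) Hana's thought-voice: a private mental sound no other character can hear → meta-diegetic.
(3) is non-diegetic: it has no source in the story world and no character can hear it — it's underscore.
(4) is meta-diegetic: the music is a memory playing inside Hana's mind alone; no real-world source, Greta can't hear it.
Only (3) is non-diegetic.

3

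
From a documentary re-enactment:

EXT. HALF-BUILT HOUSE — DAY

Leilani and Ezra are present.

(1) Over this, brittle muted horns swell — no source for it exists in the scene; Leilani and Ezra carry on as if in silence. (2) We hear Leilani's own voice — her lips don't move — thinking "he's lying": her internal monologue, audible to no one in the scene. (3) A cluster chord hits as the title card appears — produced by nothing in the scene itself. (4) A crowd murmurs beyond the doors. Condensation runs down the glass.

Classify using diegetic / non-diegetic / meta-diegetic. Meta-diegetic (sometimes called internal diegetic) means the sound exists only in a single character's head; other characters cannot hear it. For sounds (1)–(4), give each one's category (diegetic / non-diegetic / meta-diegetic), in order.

(1) nothing in the site produces it and the characters don't hear it — pure soundtrack → non-diegetic.
(2) it's Leilani's unspoken thought, heard only by the audience via her subjectivity → meta-diegetic.
Sound (3): an editorial stinger — it belongs to the cut, not the story world, so non-diegetic.
(4) ambient/room sound belonging to the story's physical space → diegetic.

non-diegetic, meta-diegetic, non-diegetic, diegetic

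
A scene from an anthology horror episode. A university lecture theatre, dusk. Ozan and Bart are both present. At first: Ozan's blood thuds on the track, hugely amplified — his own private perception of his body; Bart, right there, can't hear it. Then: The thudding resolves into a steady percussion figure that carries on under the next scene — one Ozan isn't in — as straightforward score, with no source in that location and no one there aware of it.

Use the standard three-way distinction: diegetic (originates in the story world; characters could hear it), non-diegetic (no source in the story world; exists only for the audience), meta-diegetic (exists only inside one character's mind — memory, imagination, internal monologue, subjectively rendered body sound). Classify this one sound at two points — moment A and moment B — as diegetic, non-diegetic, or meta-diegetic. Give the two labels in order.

Moment A: it's Ozan's subjective body sound, inaudible to Bart → meta-diegetic.
Moment B: detached from Ozan and playing as sourceless score over a scene he isn't in — for the audience only → non-diegetic.

meta-diegetic, non-diegetic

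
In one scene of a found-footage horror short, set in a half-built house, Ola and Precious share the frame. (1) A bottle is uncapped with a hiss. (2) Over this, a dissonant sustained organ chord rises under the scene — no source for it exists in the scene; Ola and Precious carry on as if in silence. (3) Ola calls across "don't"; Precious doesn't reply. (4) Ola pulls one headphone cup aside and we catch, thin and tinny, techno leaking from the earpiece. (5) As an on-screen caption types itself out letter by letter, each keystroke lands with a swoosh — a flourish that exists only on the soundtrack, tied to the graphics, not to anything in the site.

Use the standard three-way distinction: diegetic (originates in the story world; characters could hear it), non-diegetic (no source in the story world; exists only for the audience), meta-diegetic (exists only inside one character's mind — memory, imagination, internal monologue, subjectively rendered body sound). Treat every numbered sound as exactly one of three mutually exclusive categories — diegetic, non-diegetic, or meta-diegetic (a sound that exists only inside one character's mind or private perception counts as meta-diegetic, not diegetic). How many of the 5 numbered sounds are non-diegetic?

(1) an in-world source (a bottle); characters could hear it → diegetic.
Sound (2): it has no source in the story world and no character can hear it — it's underscore, so non-diegetic.
(3) is diegetic: Ola is a character speaking aloud in the scene.
(4) is diegetic: the headphones are an on-screen source.
Sound (5): it accompanies on-screen graphics, not anything inside the story world, so non-diegetic.
So 2 of the 5 are non-diegetic: (2), (5).

2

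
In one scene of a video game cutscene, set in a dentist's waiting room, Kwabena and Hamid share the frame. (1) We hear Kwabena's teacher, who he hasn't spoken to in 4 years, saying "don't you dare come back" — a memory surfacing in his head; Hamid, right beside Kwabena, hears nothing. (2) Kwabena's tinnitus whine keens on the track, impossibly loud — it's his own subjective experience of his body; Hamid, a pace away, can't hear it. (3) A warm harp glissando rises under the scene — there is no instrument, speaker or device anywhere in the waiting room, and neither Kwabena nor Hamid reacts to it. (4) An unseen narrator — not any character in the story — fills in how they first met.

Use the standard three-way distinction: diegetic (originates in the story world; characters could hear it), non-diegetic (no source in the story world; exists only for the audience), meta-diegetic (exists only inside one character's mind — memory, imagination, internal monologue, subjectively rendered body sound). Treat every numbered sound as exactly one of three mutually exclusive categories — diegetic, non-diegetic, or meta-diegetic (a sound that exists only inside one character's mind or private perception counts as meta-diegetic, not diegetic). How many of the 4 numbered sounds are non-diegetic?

2

(1) it's Kwabena's recollection rendered as sound; the other character can't hear it → meta-diegetic.
Sound (2): point-of-audition from inside Kwabena's body; not a sound in the room, so meta-diegetic.
(3) nothing in the waiting room produces it and the characters don't hear it — pure soundtrack → non-diegetic.
Sound (4): external voice-over — not a character, not heard by anyone in the scene, so non-diegetic.
So 2 of the 4 are non-diegetic: (3), (4).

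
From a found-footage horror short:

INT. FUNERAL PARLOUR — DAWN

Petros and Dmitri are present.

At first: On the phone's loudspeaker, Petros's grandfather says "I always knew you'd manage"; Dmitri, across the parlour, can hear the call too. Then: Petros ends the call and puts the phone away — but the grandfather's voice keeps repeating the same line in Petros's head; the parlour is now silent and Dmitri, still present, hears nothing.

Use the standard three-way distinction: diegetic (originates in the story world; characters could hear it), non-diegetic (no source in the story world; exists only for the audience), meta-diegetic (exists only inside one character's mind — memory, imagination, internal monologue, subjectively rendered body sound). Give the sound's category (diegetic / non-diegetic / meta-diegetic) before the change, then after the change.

Before the change: the loudspeaker is an in-world source; both Petros and Dmitri hear the call → diegetic.
After the change: with the phone off, the voice continues only as Petros's private mental replay — Dmitri can't hear it → meta-diegetic.

diegetic, meta-diegetic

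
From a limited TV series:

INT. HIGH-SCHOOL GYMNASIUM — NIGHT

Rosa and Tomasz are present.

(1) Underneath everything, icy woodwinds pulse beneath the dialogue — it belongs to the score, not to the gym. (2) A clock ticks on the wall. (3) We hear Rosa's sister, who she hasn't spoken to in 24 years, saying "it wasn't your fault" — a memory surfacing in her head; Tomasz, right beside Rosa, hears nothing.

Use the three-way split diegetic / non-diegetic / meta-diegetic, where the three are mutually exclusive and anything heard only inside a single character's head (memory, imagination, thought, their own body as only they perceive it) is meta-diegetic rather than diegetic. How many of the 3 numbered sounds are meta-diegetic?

Sound (1): it has no source in the story world and no character can hear it — it's underscore, so non-diegetic.
Sound (2): a clock is a real object/event in the scene's world, so diegetic.
(3) a remembered line, private to Rosa — not present in the room, not audible to Tomasz → meta-diegetic.
So 1 of the 3 is meta-diegetic: (3).

1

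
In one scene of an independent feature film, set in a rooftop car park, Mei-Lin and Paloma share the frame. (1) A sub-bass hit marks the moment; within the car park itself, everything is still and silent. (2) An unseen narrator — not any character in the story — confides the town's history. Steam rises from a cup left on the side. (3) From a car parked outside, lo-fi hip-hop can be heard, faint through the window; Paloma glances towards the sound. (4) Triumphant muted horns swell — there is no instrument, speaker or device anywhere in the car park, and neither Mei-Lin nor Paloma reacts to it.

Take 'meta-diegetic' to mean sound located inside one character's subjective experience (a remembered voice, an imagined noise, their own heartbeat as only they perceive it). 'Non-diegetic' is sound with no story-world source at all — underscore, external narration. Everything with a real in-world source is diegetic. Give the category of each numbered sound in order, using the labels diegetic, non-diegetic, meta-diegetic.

non-diegetic, non-diegetic, diegetic, non-diegetic

Sound (1): it's a sound-design accent with no in-world source; no one in the scene can hear it, so non-diegetic.
Sound (2): commentary laid over the scene from outside the fiction, so non-diegetic.
Sound (3): the music has an off-screen but real-world source and a character hears it, so diegetic.
(4) it has no source in the story world and no character can hear it — it's underscore → non-diegetic.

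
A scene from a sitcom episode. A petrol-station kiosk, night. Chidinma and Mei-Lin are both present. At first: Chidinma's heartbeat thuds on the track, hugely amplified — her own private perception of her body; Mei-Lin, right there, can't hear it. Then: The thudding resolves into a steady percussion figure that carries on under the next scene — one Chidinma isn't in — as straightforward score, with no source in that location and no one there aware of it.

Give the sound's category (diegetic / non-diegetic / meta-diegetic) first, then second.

First: it's Chidinma's subjective body sound, inaudible to Mei-Lin → meta-diegetic.
Second: detached from Chidinma and playing as sourceless score over a scene she isn't in — for the audience only → non-diegetic.

meta-diegetic, non-diegetic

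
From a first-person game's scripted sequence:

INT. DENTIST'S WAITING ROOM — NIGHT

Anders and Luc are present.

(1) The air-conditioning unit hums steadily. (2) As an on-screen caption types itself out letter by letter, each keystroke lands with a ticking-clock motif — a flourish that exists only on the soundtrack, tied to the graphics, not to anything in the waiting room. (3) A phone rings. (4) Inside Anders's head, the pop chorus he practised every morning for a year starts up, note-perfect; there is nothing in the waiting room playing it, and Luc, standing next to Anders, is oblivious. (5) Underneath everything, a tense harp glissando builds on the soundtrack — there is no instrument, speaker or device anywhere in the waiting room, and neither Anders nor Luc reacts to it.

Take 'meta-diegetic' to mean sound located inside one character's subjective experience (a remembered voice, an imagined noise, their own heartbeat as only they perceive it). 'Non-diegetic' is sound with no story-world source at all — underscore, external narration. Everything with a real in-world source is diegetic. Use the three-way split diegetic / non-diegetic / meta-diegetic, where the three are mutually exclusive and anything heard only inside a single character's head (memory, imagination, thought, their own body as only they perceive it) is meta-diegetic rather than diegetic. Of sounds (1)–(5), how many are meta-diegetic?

Sound (1): ambient/room sound belonging to the story's physical space, so diegetic.
(2) the caption isn't part of the story world, so neither is the sound tied to it → non-diegetic.
(3) is diegetic: an in-world source (a phone); characters could hear it.
(4) is meta-diegetic: the music is a memory playing inside Anders's mind alone; no real-world source, Luc can't hear it.
Sound (5): score with no on-screen or off-screen source; it exists for the audience alone, so non-diegetic.
So 1 of the 5 is meta-diegetic: (4).

1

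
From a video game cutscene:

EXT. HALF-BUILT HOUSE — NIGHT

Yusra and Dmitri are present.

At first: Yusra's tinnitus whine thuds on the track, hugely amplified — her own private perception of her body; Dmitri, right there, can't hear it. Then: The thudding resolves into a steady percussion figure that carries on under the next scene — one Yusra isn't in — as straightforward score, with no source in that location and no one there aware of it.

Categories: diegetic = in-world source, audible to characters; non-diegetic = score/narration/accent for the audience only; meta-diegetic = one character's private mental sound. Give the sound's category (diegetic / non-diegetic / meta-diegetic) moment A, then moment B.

Moment A: it's Yusra's subjective body sound, inaudible to Dmitri → meta-diegetic.
Moment B: detached from Yusra and playing as sourceless score over a scene she isn't in — for the audience only → non-diegetic.

meta-diegetic, non-diegetic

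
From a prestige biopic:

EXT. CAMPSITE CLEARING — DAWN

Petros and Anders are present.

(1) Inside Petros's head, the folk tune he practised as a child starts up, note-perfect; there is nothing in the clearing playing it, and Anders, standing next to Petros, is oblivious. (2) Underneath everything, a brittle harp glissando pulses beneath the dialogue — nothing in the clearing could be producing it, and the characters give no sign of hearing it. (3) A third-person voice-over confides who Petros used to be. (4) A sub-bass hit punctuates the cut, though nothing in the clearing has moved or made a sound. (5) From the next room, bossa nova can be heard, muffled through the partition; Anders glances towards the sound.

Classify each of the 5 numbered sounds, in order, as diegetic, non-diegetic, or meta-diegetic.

meta-diegetic, non-diegetic, non-diegetic, non-diegetic, diegetic

Sound (1): remembered music, private to Petros — Anders is oblivious because it isn't in the room, so meta-diegetic.
(2) score with no on-screen or off-screen source; it exists for the audience alone → non-diegetic.
(3) is non-diegetic: the narrator exists outside the story world, addressing only the audience.
Sound (4): nothing in the scene produces it; it's an accent added for the audience, so non-diegetic.
Sound (5): it's coming from the next room — a location within the story world — and Anders reacts, so diegetic.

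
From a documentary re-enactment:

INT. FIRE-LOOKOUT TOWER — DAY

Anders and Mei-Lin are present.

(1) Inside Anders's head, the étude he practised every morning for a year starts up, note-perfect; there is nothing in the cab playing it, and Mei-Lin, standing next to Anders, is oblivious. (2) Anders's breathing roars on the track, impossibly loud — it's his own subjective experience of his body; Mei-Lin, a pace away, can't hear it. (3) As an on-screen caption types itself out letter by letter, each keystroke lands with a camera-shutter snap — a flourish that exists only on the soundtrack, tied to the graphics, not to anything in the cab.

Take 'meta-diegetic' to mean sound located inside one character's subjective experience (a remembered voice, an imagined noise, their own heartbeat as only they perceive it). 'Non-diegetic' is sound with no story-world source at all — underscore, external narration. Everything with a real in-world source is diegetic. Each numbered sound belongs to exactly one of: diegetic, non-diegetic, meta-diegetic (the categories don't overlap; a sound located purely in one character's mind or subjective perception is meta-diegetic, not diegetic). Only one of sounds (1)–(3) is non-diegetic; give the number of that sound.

(1) it lives in Anders's subjectivity, not in the cab → meta-diegetic.
(2) a subjective body sound — Anders's private perception, inaudible to Mei-Lin → meta-diegetic.
(3) is non-diegetic: it accompanies on-screen graphics, not anything inside the story world.
Only (3) is non-diegetic.

3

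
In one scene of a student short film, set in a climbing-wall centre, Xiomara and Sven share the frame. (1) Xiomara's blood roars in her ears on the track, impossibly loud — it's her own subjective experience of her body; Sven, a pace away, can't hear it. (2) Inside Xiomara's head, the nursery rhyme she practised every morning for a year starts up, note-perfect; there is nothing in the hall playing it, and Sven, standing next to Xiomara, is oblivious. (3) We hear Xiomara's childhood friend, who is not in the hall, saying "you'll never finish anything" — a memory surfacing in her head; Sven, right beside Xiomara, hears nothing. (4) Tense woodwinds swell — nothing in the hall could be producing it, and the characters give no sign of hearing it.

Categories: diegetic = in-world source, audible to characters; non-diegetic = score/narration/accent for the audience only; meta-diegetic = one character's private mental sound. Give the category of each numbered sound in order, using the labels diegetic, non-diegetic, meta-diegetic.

Sound (1): point-of-audition from inside Xiomara's body; not a sound in the room, so meta-diegetic.
(2) the music is a memory playing inside Xiomara's mind alone; no real-world source, Sven can't hear it → meta-diegetic.
(3) is meta-diegetic: it's Xiomara's recollection rendered as sound; the other character can't hear it.
(4) nothing in the hall produces it and the characters don't hear it — pure soundtrack → non-diegetic.

meta-diegetic, meta-diegetic, meta-diegetic, non-diegetic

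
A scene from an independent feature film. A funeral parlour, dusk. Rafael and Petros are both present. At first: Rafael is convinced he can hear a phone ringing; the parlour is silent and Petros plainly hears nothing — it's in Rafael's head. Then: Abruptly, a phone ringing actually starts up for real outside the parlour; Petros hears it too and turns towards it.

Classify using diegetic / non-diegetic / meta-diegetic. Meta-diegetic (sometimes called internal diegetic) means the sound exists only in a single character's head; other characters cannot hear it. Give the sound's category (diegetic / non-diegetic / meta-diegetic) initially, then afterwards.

meta-diegetic, diegetic

Initially: only Rafael 'hears' it — imagined, in his mind → meta-diegetic.
Afterwards: now there's a real external source and Petros hears it too — in the story world → diegetic.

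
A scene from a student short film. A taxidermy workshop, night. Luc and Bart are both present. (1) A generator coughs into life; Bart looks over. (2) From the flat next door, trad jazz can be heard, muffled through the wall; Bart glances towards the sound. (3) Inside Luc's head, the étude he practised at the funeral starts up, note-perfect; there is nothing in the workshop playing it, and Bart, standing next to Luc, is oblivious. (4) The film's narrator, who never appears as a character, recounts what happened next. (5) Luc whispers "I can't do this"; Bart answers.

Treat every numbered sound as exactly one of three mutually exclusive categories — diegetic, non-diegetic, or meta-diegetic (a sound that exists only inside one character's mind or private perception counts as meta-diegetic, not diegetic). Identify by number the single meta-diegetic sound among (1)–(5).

3

(1) a generator is a real object/event in the scene's world → diegetic.
(2) is diegetic: off-screen diegetic: the source is out of frame but still in the story's space.
Sound (3): the music is a memory playing inside Luc's mind alone; no real-world source, Bart can't hear it, so meta-diegetic.
(4) the narrator exists outside the story world, addressing only the audience → non-diegetic.
(5) Luc is a character speaking aloud in the scene → diegetic.
Only (3) is meta-diegetic.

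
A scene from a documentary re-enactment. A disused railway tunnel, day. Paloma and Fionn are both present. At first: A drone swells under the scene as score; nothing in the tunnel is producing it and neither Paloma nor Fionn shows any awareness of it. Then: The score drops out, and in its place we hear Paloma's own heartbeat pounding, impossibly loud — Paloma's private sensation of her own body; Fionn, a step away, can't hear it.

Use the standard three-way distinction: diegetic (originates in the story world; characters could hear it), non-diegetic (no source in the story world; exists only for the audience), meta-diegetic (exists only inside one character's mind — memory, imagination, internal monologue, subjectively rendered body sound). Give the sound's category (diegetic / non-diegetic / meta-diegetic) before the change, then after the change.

non-diegetic, meta-diegetic

Before the change: underscore with no in-world source, inaudible to the characters → non-diegetic.
After the change: the body sound is Paloma's subjective perception alone — Fionn can't hear it → meta-diegetic.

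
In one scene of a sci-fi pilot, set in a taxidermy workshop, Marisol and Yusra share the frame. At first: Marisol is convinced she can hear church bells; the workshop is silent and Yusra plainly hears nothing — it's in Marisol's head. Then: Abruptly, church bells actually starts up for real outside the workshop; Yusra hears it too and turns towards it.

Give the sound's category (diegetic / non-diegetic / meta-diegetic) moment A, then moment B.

meta-diegetic, diegetic

Moment A: only Marisol 'hears' it — imagined, in her mind → meta-diegetic.
Moment B: now there's a real external source and Yusra hears it too — in the story world → diegetic.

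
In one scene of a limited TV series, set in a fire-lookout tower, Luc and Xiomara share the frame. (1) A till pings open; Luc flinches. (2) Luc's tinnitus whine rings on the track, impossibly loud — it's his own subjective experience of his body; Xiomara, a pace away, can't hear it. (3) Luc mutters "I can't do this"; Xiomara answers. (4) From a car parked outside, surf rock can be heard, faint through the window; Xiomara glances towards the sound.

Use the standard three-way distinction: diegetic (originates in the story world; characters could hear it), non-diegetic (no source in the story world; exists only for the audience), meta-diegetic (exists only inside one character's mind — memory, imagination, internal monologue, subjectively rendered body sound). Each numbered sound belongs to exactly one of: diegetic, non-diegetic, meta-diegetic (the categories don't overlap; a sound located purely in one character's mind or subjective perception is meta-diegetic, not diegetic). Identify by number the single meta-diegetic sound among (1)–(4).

(1) a till is a real object/event in the scene's world → diegetic.
(2) point-of-audition from inside Luc's body; not a sound in the room → meta-diegetic.
(3) is diegetic: Luc is a character speaking aloud in the scene.
(4) is diegetic: it's coming from a car parked outside — a location within the story world — and Xiomara reacts.
Only (2) is meta-diegetic.

2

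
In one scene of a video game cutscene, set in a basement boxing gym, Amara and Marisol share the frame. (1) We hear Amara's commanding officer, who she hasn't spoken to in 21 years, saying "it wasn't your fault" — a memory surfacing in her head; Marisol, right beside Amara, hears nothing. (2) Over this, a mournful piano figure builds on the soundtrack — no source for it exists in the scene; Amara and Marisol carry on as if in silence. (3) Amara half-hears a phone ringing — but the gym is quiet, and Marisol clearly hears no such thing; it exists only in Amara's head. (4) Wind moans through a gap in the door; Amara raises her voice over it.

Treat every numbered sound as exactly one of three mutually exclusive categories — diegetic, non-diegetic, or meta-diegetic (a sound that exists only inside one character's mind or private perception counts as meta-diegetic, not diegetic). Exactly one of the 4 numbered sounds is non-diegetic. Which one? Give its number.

2

(1) is meta-diegetic: it's Amara's recollection rendered as sound; the other character can't hear it.
(2) nothing in the gym produces it and the characters don't hear it — pure soundtrack → non-diegetic.
Sound (3): subjective to Amara: the gym is silent and Marisol hears nothing, so meta-diegetic.
(4) is diegetic: it's the actual ambient sound of the location.
Only (2) is non-diegetic.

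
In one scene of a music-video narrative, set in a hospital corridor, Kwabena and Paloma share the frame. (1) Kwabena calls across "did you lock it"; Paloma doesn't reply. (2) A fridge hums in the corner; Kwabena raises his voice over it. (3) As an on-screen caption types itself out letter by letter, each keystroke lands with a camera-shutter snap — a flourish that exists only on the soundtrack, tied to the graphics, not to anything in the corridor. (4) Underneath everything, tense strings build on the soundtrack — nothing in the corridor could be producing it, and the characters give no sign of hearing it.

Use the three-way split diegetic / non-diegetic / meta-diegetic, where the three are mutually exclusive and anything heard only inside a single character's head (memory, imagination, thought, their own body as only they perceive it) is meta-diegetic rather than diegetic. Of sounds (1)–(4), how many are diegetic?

(1) is diegetic: on-screen dialogue — Kwabena speaks and Paloma is there to hear.
Sound (2): a fridge is part of the location's real environment, so diegetic.
(3) it accompanies on-screen graphics, not anything inside the story world → non-diegetic.
Sound (4): it has no source in the story world and no character can hear it — it's underscore, so non-diegetic.
So 2 of the 4 are diegetic: (1), (2).

2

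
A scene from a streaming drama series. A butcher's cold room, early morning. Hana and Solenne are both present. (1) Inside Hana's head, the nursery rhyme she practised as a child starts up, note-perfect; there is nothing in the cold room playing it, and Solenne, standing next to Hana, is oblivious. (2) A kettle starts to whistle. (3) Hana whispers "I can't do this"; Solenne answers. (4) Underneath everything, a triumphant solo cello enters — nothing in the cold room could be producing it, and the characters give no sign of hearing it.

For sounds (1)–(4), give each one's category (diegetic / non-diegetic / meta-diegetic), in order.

(1) is meta-diegetic: remembered music, private to Hana — Solenne is oblivious because it isn't in the room.
(2) is diegetic: the sound comes from a kettle physically present in the location.
(3) is diegetic: on-screen dialogue — Hana speaks and Solenne is there to hear.
Sound (4): nothing in the cold room produces it and the characters don't hear it — pure soundtrack, so non-diegetic.

meta-diegetic, diegetic, diegetic, non-diegetic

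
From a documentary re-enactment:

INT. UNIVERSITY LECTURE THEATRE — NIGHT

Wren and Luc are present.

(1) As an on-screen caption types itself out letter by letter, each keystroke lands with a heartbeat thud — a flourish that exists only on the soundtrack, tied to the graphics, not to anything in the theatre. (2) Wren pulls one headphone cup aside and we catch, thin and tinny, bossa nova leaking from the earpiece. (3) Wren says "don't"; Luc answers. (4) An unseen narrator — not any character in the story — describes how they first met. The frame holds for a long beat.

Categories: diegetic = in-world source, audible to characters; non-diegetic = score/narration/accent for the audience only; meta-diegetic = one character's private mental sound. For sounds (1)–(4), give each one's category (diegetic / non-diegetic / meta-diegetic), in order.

non-diegetic, diegetic, diegetic, non-diegetic

(1) it accompanies on-screen graphics, not anything inside the story world → non-diegetic.
Sound (2): the earpiece is a real device on Wren's head — source music, so diegetic.
Sound (3): spoken by a character present in the story world, so diegetic.
(4) is non-diegetic: the narrator exists outside the story world, addressing only the audience.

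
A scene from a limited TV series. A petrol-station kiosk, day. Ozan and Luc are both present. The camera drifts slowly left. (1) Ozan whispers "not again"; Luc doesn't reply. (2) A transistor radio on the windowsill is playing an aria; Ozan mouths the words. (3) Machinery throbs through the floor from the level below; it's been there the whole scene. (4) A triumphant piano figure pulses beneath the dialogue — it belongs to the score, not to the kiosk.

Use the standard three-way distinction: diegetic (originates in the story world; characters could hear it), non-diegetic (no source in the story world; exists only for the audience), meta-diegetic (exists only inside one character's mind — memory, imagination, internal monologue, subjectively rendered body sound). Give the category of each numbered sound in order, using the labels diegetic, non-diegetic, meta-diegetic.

(1) Ozan is a character speaking aloud in the scene → diegetic.
(2) is diegetic: the music comes from an on-screen device that Ozan responds to.
Sound (3): machinery is part of the location's real environment, so diegetic.
(4) nothing in the kiosk produces it and the characters don't hear it — pure soundtrack → non-diegetic.

diegetic, diegetic, diegetic, non-diegetic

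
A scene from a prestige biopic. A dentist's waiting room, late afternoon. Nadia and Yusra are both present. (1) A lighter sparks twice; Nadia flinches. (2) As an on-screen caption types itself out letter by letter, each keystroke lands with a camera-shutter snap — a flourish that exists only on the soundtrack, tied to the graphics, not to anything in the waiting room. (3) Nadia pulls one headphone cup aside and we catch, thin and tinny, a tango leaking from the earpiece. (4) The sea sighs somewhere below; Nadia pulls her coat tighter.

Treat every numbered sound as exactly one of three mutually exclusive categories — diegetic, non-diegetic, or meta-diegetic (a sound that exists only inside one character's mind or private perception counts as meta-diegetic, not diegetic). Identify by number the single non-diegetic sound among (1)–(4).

(1) the sound comes from a lighter physically present in the location → diegetic.
(2) the caption isn't part of the story world, so neither is the sound tied to it → non-diegetic.
(3) is diegetic: the headphones are an on-screen source.
(4) is diegetic: ambient/room sound belonging to the story's physical space.
Only (2) is non-diegetic.

2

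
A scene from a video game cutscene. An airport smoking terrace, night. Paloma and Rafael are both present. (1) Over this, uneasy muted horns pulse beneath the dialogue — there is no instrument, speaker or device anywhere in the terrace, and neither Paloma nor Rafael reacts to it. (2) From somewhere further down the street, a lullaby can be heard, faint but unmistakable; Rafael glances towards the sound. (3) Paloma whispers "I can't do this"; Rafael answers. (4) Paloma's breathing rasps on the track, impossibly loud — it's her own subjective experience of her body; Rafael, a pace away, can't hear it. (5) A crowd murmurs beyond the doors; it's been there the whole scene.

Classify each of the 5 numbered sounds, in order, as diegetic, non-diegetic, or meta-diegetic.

non-diegetic, diegetic, diegetic, meta-diegetic, diegetic

Sound (1): nothing in the terrace produces it and the characters don't hear it — pure soundtrack, so non-diegetic.
(2) is diegetic: it's coming from somewhere further down the street — a location within the story world — and Rafael reacts.
(3) Paloma is a character speaking aloud in the scene → diegetic.
Sound (4): a subjective body sound — Paloma's private perception, inaudible to Rafael, so meta-diegetic.
Sound (5): ambient/room sound belonging to the story's physical space, so diegetic.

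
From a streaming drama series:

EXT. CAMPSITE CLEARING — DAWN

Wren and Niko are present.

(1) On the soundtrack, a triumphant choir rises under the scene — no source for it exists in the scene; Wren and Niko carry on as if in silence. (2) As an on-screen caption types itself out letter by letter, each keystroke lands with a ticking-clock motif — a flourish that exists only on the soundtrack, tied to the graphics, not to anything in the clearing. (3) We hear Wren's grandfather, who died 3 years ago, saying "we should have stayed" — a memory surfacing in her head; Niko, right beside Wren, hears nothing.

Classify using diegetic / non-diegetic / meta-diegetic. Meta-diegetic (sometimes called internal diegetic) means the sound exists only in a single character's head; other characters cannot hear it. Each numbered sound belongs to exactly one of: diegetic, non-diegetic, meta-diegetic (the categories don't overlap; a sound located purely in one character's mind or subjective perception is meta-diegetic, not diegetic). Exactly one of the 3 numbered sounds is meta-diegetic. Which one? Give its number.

(1) nothing in the clearing produces it and the characters don't hear it — pure soundtrack → non-diegetic.
(2) is non-diegetic: it accompanies on-screen graphics, not anything inside the story world.
(3) the voice is a memory playing only inside Wren's mind; Niko can't hear it → meta-diegetic.
Only (3) is meta-diegetic.

3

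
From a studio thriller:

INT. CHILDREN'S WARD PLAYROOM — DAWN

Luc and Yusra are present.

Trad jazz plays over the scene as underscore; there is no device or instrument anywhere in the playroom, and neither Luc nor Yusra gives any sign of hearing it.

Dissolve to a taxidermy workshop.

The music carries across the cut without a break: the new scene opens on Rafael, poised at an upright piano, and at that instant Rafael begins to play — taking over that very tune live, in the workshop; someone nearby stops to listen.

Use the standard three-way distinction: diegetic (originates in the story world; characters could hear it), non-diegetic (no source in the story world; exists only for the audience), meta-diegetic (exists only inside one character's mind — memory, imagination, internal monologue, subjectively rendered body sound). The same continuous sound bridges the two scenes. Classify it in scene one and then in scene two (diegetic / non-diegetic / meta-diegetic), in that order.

Scene one: there's no in-world source anywhere and no character hears it — underscore for the audience only → non-diegetic.
Scene two: from the moment Rafael starts playing, the tune is being performed on an upright piano inside the story world and another character hears it → diegetic.

non-diegetic, diegetic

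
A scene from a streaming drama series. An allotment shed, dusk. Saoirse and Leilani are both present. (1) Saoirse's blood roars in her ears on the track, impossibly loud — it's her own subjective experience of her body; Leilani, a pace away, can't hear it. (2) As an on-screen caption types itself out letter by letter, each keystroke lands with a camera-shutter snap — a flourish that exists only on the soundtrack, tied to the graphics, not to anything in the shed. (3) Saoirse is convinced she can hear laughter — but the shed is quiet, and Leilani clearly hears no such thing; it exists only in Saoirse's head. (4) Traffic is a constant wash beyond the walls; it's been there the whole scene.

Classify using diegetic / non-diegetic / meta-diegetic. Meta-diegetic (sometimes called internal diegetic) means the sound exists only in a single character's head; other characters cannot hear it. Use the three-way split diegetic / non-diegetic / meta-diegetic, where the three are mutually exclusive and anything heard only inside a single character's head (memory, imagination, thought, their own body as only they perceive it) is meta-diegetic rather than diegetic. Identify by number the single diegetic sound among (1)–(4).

(1) is meta-diegetic: it's Saoirse's internal bodily sensation rendered as sound; only Saoirse 'hears' it.
(2) sound married to a title/caption — outside the diegesis by definition → non-diegetic.
(3) the sound is imagined by Saoirse; nothing in the story world is producing it and Leilani can't hear it → meta-diegetic.
(4) is diegetic: traffic is part of the location's real environment.
Only (4) is diegetic.

4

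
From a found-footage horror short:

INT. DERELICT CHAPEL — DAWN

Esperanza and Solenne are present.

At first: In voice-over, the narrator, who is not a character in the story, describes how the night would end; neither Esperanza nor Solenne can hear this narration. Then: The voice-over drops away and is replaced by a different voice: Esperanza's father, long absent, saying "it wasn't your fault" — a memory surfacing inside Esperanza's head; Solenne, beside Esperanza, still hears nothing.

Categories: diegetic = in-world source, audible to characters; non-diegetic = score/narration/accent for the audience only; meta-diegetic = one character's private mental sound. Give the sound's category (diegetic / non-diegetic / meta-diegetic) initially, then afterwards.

Initially: the external narrator addresses only the audience — outside the story world → non-diegetic.
Afterwards: the replacement voice is a memory inside Esperanza's mind specifically → meta-diegetic.

non-diegetic, meta-diegetic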